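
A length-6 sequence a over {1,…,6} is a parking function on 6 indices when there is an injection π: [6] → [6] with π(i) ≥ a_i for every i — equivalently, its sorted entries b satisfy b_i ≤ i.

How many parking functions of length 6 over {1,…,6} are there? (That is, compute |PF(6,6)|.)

16807

|PF(6,6)| = (7−6)·7^(6−1) = 1·16807 = 16807 [KW]
E.g. (2,5,3,4,6,1) → sorted (1,2,3,4,5,6): b_i ≤ i ∀i, a PF.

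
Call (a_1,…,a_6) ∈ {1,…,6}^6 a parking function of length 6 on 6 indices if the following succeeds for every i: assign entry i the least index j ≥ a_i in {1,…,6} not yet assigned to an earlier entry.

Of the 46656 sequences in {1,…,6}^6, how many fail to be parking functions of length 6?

|PF| = (6−6+1)·(6+1)^(6−1) = 1×16807 = 16807 (Pollak)
E.g. (3,6,5,2,5,5) → sorted (2,3,5,5,5,6): b_1=2>1, not a PF.
6^6 − 16807 = 46656 − 16807 = 29849

29849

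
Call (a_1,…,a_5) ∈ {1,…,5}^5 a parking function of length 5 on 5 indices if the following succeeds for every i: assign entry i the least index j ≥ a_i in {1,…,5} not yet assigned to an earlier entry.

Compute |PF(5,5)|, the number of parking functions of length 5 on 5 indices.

1296

|PF| = (5+1−5)·(5+1)^{5−1} = 1×1296 = 1296 (Konheim–Weiss)
One tuple (1,1,1,5,2) → sorted (1,1,1,2,5): b_i ≤ i ∀i, a PF.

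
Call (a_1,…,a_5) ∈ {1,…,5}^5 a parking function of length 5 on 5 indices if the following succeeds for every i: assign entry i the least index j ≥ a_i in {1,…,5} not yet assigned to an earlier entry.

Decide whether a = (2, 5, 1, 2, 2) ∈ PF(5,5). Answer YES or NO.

YES

Sorted: b = (1, 2, 2, 2, 5).
  b_1=1 ≤ 1
  b_2=2 ≤ 2
  b_3=2 ≤ 3
  b_4=2 ≤ 4
  b_5=5 ≤ 5
All bounds hold ⇒ YES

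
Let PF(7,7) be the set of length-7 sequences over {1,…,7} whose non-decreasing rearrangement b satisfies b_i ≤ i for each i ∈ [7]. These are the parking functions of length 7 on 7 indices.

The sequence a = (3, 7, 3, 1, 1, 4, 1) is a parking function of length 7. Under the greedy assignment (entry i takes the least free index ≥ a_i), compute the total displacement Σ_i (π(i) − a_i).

Σπ = 28 ({1..7} each once); Σa = 3+7+3+1+1+4+1 = 20; disp = 28−20 = 8.

8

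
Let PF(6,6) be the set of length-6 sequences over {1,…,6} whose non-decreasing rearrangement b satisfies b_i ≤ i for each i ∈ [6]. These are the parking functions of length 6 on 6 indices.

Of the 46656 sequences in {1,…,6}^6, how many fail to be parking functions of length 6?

|PF| = (7−6)·7^(6−1) = 1×16807 = 16807 [KW]
E.g. (4,4,5,5,6,4) → sorted (4,4,4,5,5,6): b_1=4>1, not a PF.
Total 46656; non-PF = 46656−16807 = 29849

29849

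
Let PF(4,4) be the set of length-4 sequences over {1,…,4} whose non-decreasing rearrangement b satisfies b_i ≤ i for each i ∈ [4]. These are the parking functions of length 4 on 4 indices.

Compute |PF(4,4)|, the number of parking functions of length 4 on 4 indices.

125

|PF(4,4)| = (4+1−4)·(4+1)^{4−1} = 1×125 = 125
One tuple (2,3,1,3) → sorted (1,2,3,3): b_i ≤ i ∀i, a PF.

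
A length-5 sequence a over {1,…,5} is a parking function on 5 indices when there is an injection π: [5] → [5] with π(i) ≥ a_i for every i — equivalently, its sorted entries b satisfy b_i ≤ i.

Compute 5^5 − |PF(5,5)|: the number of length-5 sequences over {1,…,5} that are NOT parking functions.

Count = (5−5+1)·(5+1)^(5−1) = 1 · 1296 = 1296 (Pollak)
One tuple (4,1,3,4,4) → sorted (1,3,4,4,4): b_2=3>2, not a PF.
Total 3125; non-PF = 3125−1296 = 1829

1829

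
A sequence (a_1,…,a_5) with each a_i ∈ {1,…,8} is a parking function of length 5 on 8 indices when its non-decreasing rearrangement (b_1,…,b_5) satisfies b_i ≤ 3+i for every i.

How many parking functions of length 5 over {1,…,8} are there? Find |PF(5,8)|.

26244

Count = (9−5)·9^(5−1) = 4 · 6561 = 26244 (Konheim–Weiss)
One tuple (5,8,7,4,5) → sorted (4,5,5,7,8): b_i ≤ 3+i ∀i, a PF.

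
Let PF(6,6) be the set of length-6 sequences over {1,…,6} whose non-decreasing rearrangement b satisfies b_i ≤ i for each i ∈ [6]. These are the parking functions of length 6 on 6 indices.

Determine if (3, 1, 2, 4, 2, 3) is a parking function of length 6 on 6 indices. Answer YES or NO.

Order a: b = (1, 2, 2, 3, 3, 4).
  b_1=1 ≤ 1
  b_2=2 ≤ 2
  b_3=2 ≤ 3
  b_4=3 ≤ 4
  b_5=3 ≤ 5
  b_6=4 ≤ 6
All bounds hold ⇒ YES

YES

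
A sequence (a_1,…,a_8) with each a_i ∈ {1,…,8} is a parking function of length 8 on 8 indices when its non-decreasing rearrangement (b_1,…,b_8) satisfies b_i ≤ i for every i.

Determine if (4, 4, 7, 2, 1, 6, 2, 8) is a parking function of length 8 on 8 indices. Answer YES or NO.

YES

Sorted: b = (1, 2, 2, 4, 4, 6, 7, 8).
  b_1=1 ≤ 1
  b_2=2 ≤ 2
  b_3=2 ≤ 3
  b_4=4 ≤ 4
  b_5=4 ≤ 5
  b_6=6 ≤ 6
  b_7=7 ≤ 7
  b_8=8 ≤ 8
All bounds hold ⇒ YES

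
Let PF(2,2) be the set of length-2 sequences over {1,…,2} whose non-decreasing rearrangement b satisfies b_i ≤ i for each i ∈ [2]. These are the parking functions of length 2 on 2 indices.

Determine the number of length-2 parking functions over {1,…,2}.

3

#PF = (3−2)·3^(2−1) = 1 · 3 = 3
Example (1,2) → sorted (1,2): b_i ≤ i ∀i, a PF.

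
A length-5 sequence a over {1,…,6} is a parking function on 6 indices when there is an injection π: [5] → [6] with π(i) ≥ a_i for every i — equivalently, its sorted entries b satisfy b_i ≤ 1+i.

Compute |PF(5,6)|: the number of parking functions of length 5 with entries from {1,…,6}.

4802

#PF = 2·7^4 = 2×2401 = 4802
E.g. (1,4,6,1,5) → sorted (1,1,4,5,6): b_i ≤ 1+i ∀i, a PF.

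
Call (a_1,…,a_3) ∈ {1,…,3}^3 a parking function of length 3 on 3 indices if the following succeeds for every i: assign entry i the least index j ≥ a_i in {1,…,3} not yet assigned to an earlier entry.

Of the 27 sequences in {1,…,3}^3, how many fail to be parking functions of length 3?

#PF = (4−3)·4^(3−1) = 1·16 = 16
E.g. (3,3,3) → sorted (3,3,3): b_1=3>1, not a PF.
Total 27; non-PF = 27−16 = 11

11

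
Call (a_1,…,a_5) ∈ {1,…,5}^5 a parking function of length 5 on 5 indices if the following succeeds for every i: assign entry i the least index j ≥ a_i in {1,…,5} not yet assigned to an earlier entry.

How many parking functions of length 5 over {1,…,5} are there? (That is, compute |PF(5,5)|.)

1296

|PF| = (6−5)·6^(5−1) = 1·1296 = 1296 (Pollak)
Check (3,3,3,2,1) → sorted (1,2,3,3,3): b_i ≤ i ∀i, a PF.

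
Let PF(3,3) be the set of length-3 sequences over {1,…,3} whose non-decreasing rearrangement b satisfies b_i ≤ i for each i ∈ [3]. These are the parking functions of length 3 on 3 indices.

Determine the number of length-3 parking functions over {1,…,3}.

16

|PF| = (3−3+1)·(3+1)^(3−1) = 1×16 = 16 [KW]
E.g. (1,1,3) → sorted (1,1,3): b_i ≤ i ∀i, a PF.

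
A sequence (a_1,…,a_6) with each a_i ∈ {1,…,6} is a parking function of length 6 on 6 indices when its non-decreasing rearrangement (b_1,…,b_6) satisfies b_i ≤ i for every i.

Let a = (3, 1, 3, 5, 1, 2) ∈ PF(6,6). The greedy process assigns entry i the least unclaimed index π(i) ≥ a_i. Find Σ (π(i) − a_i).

6

Σπ = 21 ({1..6} each once); Σa = 3+1+3+5+1+2 = 15; disp = 21−15 = 6.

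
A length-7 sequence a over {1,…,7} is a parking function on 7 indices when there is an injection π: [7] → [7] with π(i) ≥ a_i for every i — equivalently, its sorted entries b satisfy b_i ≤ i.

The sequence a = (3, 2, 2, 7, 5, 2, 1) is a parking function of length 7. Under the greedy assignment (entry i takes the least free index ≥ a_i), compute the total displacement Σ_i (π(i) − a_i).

Σπ = 28 ({1..7} each once); Σa = 3+2+2+7+5+2+1 = 22; disp = 28−22 = 6.

6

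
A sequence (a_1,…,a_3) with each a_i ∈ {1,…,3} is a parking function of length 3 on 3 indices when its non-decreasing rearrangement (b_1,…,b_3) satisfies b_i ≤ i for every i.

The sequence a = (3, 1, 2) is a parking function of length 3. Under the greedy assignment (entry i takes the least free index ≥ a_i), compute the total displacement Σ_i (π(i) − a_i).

0

Σπ = 6 ({1..3} each once); Σa = 3+1+2 = 6; disp = 6−6 = 0.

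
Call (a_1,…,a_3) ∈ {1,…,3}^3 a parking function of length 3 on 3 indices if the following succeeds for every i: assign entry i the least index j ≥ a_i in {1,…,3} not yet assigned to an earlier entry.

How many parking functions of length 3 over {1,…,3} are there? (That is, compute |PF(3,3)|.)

Count = (4−3)·4^(3−1) = 1·16 = 16 [KW]
One tuple (1,2,1) → sorted (1,1,2): b_i ≤ i ∀i, a PF.

16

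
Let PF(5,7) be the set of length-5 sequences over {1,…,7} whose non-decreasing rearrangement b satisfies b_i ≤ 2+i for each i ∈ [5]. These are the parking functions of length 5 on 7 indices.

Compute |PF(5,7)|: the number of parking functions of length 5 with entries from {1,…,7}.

12288

|PF(5,7)| = (7+1−5)·(7+1)^{5−1} = 3·4096 = 12288 (Pollak)
Check (6,1,4,3,1) → sorted (1,1,3,4,6): b_i ≤ 2+i ∀i, a PF.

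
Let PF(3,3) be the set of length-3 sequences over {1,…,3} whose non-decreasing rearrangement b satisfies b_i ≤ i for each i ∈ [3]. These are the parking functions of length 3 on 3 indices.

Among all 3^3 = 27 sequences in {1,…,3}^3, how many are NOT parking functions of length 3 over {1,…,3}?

Count = (3−3+1)·(3+1)^(3−1) = 1 · 16 = 16 (Pollak)
E.g. (3,3,1) → sorted (1,3,3): b_2=3>2, not a PF.
Total 27; non-PF = 27−16 = 11

11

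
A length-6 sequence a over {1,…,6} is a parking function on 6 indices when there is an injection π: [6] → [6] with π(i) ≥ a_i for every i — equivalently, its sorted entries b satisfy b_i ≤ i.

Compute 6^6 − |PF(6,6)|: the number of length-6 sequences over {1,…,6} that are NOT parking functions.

|PF(6,6)| = 1·7^5 = 1 · 16807 = 16807
One tuple (6,6,4,6,2,4) → sorted (2,4,4,6,6,6): b_1=2>1, not a PF.
Total 46656; non-PF = 46656−16807 = 29849

29849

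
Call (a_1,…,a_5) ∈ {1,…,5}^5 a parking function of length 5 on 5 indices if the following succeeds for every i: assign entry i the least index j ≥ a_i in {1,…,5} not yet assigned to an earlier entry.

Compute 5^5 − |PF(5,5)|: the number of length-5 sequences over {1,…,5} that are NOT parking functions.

1829

Count = (6−5)·6^(5−1) = 1·1296 = 1296
Example (3,5,3,4,4) → sorted (3,3,4,4,5): b_1=3>1, not a PF.
5^5 − 1296 = 3125 − 1296 = 1829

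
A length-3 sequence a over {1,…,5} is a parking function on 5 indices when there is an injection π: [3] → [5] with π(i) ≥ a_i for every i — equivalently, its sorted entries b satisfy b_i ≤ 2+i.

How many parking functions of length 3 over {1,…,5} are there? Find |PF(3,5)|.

#PF = (5+1−3)·(5+1)^{3−1} = 3·36 = 108
One tuple (3,1,3) → sorted (1,3,3): b_i ≤ 2+i ∀i, a PF.

108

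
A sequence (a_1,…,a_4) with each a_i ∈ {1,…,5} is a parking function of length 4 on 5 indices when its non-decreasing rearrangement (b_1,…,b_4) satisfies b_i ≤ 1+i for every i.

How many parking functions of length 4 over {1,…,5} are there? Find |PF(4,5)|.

432

|PF| = (6−4)·6^(4−1) = 2 · 216 = 432 (Pollak)
E.g. (1,5,2,4) → sorted (1,2,4,5): b_i ≤ 1+i ∀i, a PF.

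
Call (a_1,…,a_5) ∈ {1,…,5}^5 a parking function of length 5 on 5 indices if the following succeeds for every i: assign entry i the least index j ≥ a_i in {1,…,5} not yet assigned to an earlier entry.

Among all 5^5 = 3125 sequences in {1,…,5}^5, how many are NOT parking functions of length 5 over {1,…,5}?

1829

#PF = (5−5+1)·(5+1)^(5−1) = 1×1296 = 1296 (Pollak)
Check (3,4,5,5,2) → sorted (2,3,4,5,5): b_1=2>1, not a PF.
So 3125 − 1296 = 1829 fail.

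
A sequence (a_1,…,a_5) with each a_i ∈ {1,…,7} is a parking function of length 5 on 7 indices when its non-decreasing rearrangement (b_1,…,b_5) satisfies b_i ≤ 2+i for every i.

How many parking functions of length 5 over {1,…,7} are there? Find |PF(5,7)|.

12288

#PF = 3·8^4 = 3·4096 = 12288 (Konheim–Weiss)
Example (4,5,1,3,5) → sorted (1,3,4,5,5): b_i ≤ 2+i ∀i, a PF.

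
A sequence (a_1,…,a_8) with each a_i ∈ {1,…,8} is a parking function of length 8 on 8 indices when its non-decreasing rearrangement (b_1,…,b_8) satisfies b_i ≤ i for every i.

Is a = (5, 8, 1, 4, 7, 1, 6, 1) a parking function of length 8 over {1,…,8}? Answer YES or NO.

YES

Order a: b = (1, 1, 1, 4, 5, 6, 7, 8).
  b_1=1 ≤ 1
  b_2=1 ≤ 2
  b_3=1 ≤ 3
  b_4=4 ≤ 4
  b_5=5 ≤ 5
  b_6=6 ≤ 6
  b_7=7 ≤ 7
  b_8=8 ≤ 8
All bounds hold ⇒ YES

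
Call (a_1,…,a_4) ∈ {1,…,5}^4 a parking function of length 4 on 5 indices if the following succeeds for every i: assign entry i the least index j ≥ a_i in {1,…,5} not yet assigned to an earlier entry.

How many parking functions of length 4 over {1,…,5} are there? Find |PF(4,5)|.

432

#PF = (5+1−4)·(5+1)^{4−1} = 2 · 216 = 432
Check (1,5,4,3) → sorted (1,3,4,5): b_i ≤ 1+i ∀i, a PF.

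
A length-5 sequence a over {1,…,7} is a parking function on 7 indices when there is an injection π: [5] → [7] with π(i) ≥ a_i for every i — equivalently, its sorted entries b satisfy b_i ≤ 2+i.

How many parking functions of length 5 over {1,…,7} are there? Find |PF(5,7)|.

|PF(5,7)| = (8−5)·8^(5−1) = 3×4096 = 12288 (Konheim–Weiss)
Example (1,6,7,2,3) → sorted (1,2,3,6,7): b_i ≤ 2+i ∀i, a PF.

12288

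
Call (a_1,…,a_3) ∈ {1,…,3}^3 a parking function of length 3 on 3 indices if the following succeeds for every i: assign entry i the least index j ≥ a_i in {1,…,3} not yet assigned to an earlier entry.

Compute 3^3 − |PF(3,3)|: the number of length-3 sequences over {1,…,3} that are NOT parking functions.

|PF| = (3+1−3)·(3+1)^{3−1} = 1 · 16 = 16 (Pollak)
Check (3,3,1) → sorted (1,3,3): b_2=3>2, not a PF.
So 27 − 16 = 11 fail.

11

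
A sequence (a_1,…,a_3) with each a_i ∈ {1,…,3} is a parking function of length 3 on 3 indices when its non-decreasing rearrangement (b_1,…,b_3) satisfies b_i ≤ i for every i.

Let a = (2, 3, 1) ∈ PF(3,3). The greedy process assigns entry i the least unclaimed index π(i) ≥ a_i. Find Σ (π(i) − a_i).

0

Σπ = 6 ({1..3} each once); Σa = 2+3+1 = 6; disp = 6−6 = 0.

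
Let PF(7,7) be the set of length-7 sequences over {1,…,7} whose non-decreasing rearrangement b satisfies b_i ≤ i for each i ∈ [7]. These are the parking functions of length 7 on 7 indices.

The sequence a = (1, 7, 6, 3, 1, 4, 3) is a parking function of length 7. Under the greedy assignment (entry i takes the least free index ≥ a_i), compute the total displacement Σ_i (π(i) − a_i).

Σπ(i) = 1+…+7 = 28; Σa = 1+7+6+3+1+4+3 = 25; disp = 28−25 = 3.

3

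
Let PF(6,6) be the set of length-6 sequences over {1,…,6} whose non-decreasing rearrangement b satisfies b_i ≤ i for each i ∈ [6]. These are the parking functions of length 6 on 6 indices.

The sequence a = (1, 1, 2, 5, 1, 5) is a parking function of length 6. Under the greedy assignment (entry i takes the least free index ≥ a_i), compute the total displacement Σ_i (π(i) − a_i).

Σπ(i) = 1+…+6 = 21; Σa = 1+1+2+5+1+5 = 15; disp = 21−15 = 6.

6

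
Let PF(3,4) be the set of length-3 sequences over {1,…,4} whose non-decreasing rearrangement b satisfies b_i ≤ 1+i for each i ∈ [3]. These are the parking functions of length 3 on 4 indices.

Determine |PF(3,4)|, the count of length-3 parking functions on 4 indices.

50

Count = (5−3)·5^(3−1) = 2·25 = 50 (Konheim–Weiss)
E.g. (4,2,1) → sorted (1,2,4): b_i ≤ 1+i ∀i, a PF.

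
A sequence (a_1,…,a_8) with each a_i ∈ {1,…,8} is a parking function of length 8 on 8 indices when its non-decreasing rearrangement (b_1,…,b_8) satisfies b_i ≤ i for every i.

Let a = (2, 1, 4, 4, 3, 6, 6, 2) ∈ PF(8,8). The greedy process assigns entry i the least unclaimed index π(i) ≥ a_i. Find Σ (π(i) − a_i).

Σπ(i) = 1+…+8 = 36; Σa = 2+1+4+4+3+6+6+2 = 28; disp = 36−28 = 8.

8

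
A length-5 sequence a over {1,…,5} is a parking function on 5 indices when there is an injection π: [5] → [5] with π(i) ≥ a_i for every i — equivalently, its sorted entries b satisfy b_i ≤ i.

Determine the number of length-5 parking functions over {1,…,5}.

|PF(5,5)| = 1·6^4 = 1×1296 = 1296 (Pollak)
E.g. (4,1,3,5,2) → sorted (1,2,3,4,5): b_i ≤ i ∀i, a PF.

1296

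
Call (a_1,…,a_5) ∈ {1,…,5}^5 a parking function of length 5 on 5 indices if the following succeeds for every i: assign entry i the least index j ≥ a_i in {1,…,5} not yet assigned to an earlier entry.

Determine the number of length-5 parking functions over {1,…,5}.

#PF = (5−5+1)·(5+1)^(5−1) = 1×1296 = 1296 (Konheim–Weiss)
Example (3,4,1,2,4) → sorted (1,2,3,4,4): b_i ≤ i ∀i, a PF.

1296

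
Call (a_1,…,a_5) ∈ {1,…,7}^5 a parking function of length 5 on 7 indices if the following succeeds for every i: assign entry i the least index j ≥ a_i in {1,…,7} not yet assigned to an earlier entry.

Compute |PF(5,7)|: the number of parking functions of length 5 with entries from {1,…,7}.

12288

#PF = (7−5+1)·(7+1)^(5−1) = 3·4096 = 12288 (Konheim–Weiss)
One tuple (4,5,1,1,5) → sorted (1,1,4,5,5): b_i ≤ 2+i ∀i, a PF.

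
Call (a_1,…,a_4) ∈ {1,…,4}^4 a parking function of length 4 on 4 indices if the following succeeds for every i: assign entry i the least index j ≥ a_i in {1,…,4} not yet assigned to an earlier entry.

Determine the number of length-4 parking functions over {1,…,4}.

125

Count = (5−4)·5^(4−1) = 1×125 = 125
Example (1,1,2,3) → sorted (1,1,2,3): b_i ≤ i ∀i, a PF.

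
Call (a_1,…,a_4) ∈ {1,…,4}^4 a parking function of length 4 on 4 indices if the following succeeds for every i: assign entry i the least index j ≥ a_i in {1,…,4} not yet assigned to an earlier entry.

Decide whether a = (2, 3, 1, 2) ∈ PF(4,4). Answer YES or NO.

YES

Sorted: b = (1, 2, 2, 3).
  b_1=1 ≤ 1
  b_2=2 ≤ 2
  b_3=2 ≤ 3
  b_4=3 ≤ 4
All bounds hold ⇒ YES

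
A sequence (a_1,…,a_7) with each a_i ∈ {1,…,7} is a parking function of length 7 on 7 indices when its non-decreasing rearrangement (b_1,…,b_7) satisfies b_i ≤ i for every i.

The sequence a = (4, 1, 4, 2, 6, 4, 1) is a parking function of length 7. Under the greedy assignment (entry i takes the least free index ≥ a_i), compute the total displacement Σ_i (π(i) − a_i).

6

Σπ(i) = 1+…+7 = 28; Σa = 4+1+4+2+6+4+1 = 22; disp = 28−22 = 6.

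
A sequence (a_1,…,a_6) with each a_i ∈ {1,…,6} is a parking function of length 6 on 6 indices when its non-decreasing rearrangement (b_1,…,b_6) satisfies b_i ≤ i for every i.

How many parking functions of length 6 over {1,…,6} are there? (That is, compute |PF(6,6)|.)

Count = (6−6+1)·(6+1)^(6−1) = 1·16807 = 16807 (Pollak)
Check (1,5,1,6,4,2) → sorted (1,1,2,4,5,6): b_i ≤ i ∀i, a PF.

16807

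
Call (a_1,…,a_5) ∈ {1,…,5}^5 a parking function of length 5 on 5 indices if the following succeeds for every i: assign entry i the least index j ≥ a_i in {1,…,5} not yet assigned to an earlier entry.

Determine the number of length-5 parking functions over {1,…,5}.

|PF(5,5)| = (5+1−5)·(5+1)^{5−1} = 1×1296 = 1296 (Konheim–Weiss)
Example (4,3,1,1,1) → sorted (1,1,1,3,4): b_i ≤ i ∀i, a PF.

1296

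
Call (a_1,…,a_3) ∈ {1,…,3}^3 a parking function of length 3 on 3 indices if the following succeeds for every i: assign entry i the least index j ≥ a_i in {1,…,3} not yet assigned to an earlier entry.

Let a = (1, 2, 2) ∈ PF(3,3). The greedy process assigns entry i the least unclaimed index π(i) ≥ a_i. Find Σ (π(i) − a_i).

Σπ = 6 ({1..3} each once); Σa = 1+2+2 = 5; disp = 6−5 = 1.

1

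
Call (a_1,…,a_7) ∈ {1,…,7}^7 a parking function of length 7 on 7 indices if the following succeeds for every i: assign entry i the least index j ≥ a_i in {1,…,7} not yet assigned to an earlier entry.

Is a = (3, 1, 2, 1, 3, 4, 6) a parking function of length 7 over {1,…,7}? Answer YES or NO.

Sorted: b = (1, 1, 2, 3, 3, 4, 6).
  b_1=1 ≤ 1
  b_2=1 ≤ 2
  b_3=2 ≤ 3
  b_4=3 ≤ 4
  b_5=3 ≤ 5
  b_6=4 ≤ 6
  b_7=6 ≤ 7
All bounds hold ⇒ YES

YES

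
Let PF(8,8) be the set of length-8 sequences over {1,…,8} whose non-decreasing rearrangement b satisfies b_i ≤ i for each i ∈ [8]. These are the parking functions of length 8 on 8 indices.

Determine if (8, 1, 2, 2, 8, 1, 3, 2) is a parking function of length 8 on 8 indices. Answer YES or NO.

NO

Order a: b = (1, 1, 2, 2, 2, 3, 8, 8).
  b_1=1 ≤ 1
  b_2=1 ≤ 2
  b_3=2 ≤ 3
  b_4=2 ≤ 4
  b_5=2 ≤ 5
  b_6=3 ≤ 6
  b_7=8 > 7
  fails at i=7 ⇒ NO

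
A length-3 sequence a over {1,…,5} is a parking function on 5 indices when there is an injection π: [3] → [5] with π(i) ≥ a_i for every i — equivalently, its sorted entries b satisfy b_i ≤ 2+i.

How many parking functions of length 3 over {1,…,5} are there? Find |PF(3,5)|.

|PF| = (5+1−3)·(5+1)^{3−1} = 3×36 = 108 (Konheim–Weiss)
Example (3,2,3) → sorted (2,3,3): b_i ≤ 2+i ∀i, a PF.

108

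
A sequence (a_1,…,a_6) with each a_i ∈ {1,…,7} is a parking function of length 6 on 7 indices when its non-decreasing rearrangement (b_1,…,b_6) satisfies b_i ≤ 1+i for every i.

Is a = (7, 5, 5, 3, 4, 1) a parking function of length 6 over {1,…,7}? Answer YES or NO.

Sorted: b = (1, 3, 4, 5, 5, 7).
  b_1=1 ≤ 2
  b_2=3 ≤ 3
  b_3=4 ≤ 4
  b_4=5 ≤ 5
  b_5=5 ≤ 6
  b_6=7 ≤ 7
All bounds hold ⇒ YES

YES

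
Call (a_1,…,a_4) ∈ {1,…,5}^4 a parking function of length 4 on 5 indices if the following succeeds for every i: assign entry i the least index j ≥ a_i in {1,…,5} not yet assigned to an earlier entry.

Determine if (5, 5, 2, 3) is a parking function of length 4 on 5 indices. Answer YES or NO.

Rearranged: b = (2, 3, 5, 5).
  b_1=2 ≤ 2
  b_2=3 ≤ 3
  b_3=5 > 4
  fails at i=3 ⇒ NO

NO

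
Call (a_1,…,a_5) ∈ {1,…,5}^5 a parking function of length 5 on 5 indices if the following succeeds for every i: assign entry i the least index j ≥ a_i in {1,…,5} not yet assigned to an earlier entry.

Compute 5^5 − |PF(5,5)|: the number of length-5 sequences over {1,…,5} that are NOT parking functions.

|PF| = (6−5)·6^(5−1) = 1 · 1296 = 1296 (Konheim–Weiss)
Check (3,4,2,3,3) → sorted (2,3,3,3,4): b_1=2>1, not a PF.
Total 3125; non-PF = 3125−1296 = 1829

1829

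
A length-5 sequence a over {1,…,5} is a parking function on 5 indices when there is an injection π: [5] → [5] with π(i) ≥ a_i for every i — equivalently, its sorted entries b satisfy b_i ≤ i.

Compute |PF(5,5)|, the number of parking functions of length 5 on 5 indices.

Count = (5−5+1)·(5+1)^(5−1) = 1 · 1296 = 1296 [KW]
One tuple (1,3,2,5,4) → sorted (1,2,3,4,5): b_i ≤ i ∀i, a PF.

1296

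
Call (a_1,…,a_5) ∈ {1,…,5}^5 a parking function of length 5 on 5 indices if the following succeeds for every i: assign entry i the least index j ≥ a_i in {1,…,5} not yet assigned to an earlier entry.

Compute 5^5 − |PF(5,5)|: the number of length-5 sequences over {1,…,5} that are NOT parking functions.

1829

Count = (6−5)·6^(5−1) = 1·1296 = 1296
Check (3,3,5,4,4) → sorted (3,3,4,4,5): b_1=3>1, not a PF.
5^5 − 1296 = 3125 − 1296 = 1829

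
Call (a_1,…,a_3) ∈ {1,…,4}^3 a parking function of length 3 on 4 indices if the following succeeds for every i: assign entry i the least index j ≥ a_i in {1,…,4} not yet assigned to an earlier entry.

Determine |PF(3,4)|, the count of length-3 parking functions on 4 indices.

50

Count = 2·5^2 = 2·25 = 50
Example (2,2,2) → sorted (2,2,2): b_i ≤ 1+i ∀i, a PF.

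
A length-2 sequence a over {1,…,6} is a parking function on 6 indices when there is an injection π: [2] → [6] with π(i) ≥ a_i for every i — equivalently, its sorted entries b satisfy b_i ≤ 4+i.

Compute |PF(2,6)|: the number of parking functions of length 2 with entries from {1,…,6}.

|PF| = (6+1−2)·(6+1)^{2−1} = 5 · 7 = 35 (Pollak)
Check (4,5) → sorted (4,5): b_i ≤ 4+i ∀i, a PF.

35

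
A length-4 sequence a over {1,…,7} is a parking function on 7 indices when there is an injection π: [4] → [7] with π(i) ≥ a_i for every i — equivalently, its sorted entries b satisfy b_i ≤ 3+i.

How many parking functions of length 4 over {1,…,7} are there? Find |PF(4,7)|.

#PF = (7−4+1)·(7+1)^(4−1) = 4·512 = 2048
Check (5,3,6,5) → sorted (3,5,5,6): b_i ≤ 3+i ∀i, a PF.

2048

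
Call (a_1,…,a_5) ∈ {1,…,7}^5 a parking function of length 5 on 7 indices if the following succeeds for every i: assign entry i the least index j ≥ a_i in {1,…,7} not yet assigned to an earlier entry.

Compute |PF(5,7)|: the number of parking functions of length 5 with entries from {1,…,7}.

|PF(5,7)| = 3·8^4 = 3·4096 = 12288 (Pollak)
E.g. (5,6,2,3,2) → sorted (2,2,3,5,6): b_i ≤ 2+i ∀i, a PF.

12288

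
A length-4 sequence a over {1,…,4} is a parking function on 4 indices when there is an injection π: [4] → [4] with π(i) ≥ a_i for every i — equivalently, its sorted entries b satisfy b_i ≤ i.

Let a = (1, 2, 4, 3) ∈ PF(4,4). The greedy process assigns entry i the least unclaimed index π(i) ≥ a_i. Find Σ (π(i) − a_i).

Σπ = 4·5/2 = 10 (π permutes [4]); Σa = 1+2+4+3 = 10; disp = 10−10 = 0.

0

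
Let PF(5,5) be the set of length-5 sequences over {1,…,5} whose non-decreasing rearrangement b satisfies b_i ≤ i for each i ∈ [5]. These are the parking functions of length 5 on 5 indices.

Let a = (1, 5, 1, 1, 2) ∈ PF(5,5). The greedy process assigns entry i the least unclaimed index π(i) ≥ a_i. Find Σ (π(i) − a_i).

Σπ = 15 ({1..5} each once); Σa = 1+5+1+1+2 = 10; disp = 15−10 = 5.

5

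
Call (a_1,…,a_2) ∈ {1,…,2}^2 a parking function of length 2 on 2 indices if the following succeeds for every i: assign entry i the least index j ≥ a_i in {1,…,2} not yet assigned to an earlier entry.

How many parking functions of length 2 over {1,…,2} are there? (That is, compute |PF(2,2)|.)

3

Count = (3−2)·3^(2−1) = 1 · 3 = 3 (Konheim–Weiss)
Example (1,2) → sorted (1,2): b_i ≤ i ∀i, a PF.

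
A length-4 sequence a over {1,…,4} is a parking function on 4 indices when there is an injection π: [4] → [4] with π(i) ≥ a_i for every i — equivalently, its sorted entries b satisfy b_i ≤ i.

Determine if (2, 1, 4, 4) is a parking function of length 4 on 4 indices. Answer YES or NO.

NO

Order a: b = (1, 2, 4, 4).
  b_1=1 ≤ 1
  b_2=2 ≤ 2
  b_3=4 > 3
  fails at i=3 ⇒ NO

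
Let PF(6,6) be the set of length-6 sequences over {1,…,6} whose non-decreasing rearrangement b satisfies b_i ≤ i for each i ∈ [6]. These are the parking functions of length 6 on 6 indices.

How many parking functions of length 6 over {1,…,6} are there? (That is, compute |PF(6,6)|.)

#PF = (7−6)·7^(6−1) = 1×16807 = 16807 (Pollak)
E.g. (5,4,3,1,6,1) → sorted (1,1,3,4,5,6): b_i ≤ i ∀i, a PF.

16807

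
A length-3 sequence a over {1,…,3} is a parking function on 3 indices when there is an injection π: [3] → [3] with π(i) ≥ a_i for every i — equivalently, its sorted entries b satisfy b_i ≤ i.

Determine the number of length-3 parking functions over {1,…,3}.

16

Count = 1·4^2 = 1×16 = 16 [KW]
One tuple (2,3,1) → sorted (1,2,3): b_i ≤ i ∀i, a PF.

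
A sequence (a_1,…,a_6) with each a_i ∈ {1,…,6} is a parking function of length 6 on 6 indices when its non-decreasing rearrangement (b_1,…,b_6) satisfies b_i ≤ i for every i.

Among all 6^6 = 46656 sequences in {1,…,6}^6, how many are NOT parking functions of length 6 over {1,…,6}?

29849

#PF = (6−6+1)·(6+1)^(6−1) = 1×16807 = 16807
One tuple (3,6,2,2,4,2) → sorted (2,2,2,3,4,6): b_1=2>1, not a PF.
So 46656 − 16807 = 29849 fail.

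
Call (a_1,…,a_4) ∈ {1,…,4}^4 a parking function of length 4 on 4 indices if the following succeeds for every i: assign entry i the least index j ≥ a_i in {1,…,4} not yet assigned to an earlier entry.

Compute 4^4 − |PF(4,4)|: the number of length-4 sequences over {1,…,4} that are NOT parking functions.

Count = 1·5^3 = 1·125 = 125 (Konheim–Weiss)
E.g. (3,4,4,4) → sorted (3,4,4,4): b_1=3>1, not a PF.
4^4 − 125 = 256 − 125 = 131

131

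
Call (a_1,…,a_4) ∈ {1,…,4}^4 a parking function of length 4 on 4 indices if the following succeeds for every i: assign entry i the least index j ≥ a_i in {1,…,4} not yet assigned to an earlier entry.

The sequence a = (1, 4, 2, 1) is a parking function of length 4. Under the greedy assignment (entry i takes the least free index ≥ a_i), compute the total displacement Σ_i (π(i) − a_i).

Σπ = 4·5/2 = 10 (π permutes [4]); Σa = 1+4+2+1 = 8; disp = 10−8 = 2.

2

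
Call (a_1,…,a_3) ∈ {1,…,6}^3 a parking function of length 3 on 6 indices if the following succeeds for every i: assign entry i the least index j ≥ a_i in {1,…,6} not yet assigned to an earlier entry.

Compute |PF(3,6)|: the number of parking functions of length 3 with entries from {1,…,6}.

|PF(3,6)| = (6+1−3)·(6+1)^{3−1} = 4×49 = 196
Check (1,2,1) → sorted (1,1,2): b_i ≤ 3+i ∀i, a PF.

196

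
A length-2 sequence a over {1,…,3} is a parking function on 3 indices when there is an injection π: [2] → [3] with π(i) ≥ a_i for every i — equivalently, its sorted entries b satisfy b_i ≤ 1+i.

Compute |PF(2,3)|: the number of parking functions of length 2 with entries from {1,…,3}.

8

#PF = 2·4^1 = 2 · 4 = 8 (Pollak)
E.g. (3,2) → sorted (2,3): b_i ≤ 1+i ∀i, a PF.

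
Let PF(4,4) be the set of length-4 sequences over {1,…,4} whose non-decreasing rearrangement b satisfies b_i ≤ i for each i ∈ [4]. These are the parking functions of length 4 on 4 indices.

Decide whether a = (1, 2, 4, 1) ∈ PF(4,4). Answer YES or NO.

Rearranged: b = (1, 1, 2, 4).
  b_1=1 ≤ 1
  b_2=1 ≤ 2
  b_3=2 ≤ 3
  b_4=4 ≤ 4
All bounds hold ⇒ YES

YES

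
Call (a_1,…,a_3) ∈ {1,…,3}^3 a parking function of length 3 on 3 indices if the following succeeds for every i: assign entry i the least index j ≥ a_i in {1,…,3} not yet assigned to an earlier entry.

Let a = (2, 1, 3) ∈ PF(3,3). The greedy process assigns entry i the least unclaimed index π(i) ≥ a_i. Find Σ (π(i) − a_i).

Σπ = 6 ({1..3} each once); Σa = 2+1+3 = 6; disp = 6−6 = 0.

0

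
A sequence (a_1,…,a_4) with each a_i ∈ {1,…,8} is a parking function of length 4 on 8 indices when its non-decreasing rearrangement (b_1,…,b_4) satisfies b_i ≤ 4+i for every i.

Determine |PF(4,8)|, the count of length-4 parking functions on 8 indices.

3645

|PF| = (8+1−4)·(8+1)^{4−1} = 5 · 729 = 3645
Example (7,5,8,1) → sorted (1,5,7,8): b_i ≤ 4+i ∀i, a PF.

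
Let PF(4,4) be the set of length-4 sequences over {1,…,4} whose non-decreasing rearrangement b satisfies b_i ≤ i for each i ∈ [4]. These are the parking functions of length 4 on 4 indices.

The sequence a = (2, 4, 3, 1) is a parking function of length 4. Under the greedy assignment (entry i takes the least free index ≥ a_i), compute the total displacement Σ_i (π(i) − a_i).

0

Σπ(i) = 1+…+4 = 10; Σa = 2+4+3+1 = 10; disp = 10−10 = 0.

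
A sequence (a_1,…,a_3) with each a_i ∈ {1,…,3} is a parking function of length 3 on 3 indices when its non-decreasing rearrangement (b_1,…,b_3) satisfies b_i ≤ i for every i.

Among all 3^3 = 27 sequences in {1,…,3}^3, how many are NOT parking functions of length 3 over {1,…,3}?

11

#PF = (3+1−3)·(3+1)^{3−1} = 1·16 = 16 [KW]
Example (3,2,2) → sorted (2,2,3): b_1=2>1, not a PF.
So 27 − 16 = 11 fail.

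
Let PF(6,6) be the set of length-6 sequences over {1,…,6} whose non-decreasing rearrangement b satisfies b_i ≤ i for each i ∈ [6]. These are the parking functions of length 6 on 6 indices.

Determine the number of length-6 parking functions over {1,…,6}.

|PF| = (6−6+1)·(6+1)^(6−1) = 1 · 16807 = 16807
Check (5,1,1,2,2,1) → sorted (1,1,1,2,2,5): b_i ≤ i ∀i, a PF.

16807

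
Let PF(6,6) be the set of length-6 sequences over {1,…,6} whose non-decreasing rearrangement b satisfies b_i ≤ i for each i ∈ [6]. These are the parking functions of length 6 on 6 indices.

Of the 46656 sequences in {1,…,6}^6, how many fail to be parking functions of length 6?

|PF| = (7−6)·7^(6−1) = 1 · 16807 = 16807
One tuple (5,6,1,5,6,3) → sorted (1,3,5,5,6,6): b_2=3>2, not a PF.
6^6 − 16807 = 46656 − 16807 = 29849

29849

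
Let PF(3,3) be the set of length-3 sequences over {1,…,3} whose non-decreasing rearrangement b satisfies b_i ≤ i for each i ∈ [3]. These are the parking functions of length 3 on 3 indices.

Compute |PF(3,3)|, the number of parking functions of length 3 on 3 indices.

Count = (3+1−3)·(3+1)^{3−1} = 1×16 = 16 (Pollak)
E.g. (3,1,2) → sorted (1,2,3): b_i ≤ i ∀i, a PF.

16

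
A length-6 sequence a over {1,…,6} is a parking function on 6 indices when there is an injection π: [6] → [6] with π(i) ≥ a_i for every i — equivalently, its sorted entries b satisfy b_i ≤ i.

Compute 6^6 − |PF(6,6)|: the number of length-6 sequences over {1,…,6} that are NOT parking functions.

29849

Count = (6+1−6)·(6+1)^{6−1} = 1·16807 = 16807
One tuple (6,5,6,3,1,6) → sorted (1,3,5,6,6,6): b_2=3>2, not a PF.
Total 46656; non-PF = 46656−16807 = 29849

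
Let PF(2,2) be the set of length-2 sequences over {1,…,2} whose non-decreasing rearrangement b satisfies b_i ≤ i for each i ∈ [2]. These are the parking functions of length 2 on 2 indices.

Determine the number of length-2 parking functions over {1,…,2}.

3

#PF = 1·3^1 = 1×3 = 3 (Pollak)
Example (1,1) → sorted (1,1): b_i ≤ i ∀i, a PF.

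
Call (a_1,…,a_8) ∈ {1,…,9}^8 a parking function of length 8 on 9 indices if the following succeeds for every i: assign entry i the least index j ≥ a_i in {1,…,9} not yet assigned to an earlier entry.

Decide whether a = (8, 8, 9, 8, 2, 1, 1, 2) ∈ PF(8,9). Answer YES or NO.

Rearranged: b = (1, 1, 2, 2, 8, 8, 8, 9).
  b_1=1 ≤ 2
  b_2=1 ≤ 3
  b_3=2 ≤ 4
  b_4=2 ≤ 5
  b_5=8 > 6
  fails at i=5 ⇒ NO

NO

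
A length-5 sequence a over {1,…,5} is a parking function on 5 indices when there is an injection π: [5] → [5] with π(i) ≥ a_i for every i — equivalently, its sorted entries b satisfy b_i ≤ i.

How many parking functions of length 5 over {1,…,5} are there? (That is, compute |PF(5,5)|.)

|PF| = 1·6^4 = 1·1296 = 1296 (Pollak)
Check (4,1,3,3,1) → sorted (1,1,3,3,4): b_i ≤ i ∀i, a PF.

1296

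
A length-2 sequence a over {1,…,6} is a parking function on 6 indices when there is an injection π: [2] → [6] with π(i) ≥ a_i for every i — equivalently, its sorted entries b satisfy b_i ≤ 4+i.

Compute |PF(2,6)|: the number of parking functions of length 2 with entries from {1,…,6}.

35

Count = (7−2)·7^(2−1) = 5×7 = 35 [KW]
One tuple (3,2) → sorted (2,3): b_i ≤ 4+i ∀i, a PF.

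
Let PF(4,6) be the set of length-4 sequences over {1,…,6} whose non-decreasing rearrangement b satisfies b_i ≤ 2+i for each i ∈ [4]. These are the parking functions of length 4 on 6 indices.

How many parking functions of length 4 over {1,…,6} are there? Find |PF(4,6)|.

Count = (6+1−4)·(6+1)^{4−1} = 3 · 343 = 1029
Check (1,4,2,1) → sorted (1,1,2,4): b_i ≤ 2+i ∀i, a PF.

1029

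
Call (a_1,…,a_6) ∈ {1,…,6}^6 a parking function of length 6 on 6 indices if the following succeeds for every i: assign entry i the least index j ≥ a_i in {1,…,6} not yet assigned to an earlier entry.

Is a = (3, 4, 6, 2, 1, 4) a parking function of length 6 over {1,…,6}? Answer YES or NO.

Rearranged: b = (1, 2, 3, 4, 4, 6).
  b_1=1 ≤ 1
  b_2=2 ≤ 2
  b_3=3 ≤ 3
  b_4=4 ≤ 4
  b_5=4 ≤ 5
  b_6=6 ≤ 6
All bounds hold ⇒ YES

YES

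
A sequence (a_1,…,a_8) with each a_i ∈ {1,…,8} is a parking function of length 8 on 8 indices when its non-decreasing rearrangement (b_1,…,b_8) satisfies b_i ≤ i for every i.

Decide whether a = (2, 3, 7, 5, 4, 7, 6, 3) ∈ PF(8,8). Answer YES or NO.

Rearranged: b = (2, 3, 3, 4, 5, 6, 7, 7).
  b_1=2 > 1
  fails at i=1 ⇒ NO

NO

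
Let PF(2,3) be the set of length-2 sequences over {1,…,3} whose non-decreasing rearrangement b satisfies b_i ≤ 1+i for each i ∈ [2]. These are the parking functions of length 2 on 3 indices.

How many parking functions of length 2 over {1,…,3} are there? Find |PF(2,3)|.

Count = (3−2+1)·(3+1)^(2−1) = 2·4 = 8 (Pollak)
Check (3,1) → sorted (1,3): b_i ≤ 1+i ∀i, a PF.

8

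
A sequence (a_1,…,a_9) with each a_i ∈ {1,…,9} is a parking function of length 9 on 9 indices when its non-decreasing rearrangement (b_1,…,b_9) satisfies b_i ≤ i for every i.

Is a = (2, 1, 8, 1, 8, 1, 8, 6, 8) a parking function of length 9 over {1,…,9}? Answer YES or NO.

Rearranged: b = (1, 1, 1, 2, 6, 8, 8, 8, 8).
  b_1=1 ≤ 1
  b_2=1 ≤ 2
  b_3=1 ≤ 3
  b_4=2 ≤ 4
  b_5=6 > 5
  fails at i=5 ⇒ NO

NO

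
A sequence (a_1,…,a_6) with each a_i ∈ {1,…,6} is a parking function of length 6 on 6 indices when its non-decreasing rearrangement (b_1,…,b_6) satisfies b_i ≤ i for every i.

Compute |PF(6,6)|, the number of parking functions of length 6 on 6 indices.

|PF| = (7−6)·7^(6−1) = 1×16807 = 16807
Example (5,1,3,6,4,1) → sorted (1,1,3,4,5,6): b_i ≤ i ∀i, a PF.

16807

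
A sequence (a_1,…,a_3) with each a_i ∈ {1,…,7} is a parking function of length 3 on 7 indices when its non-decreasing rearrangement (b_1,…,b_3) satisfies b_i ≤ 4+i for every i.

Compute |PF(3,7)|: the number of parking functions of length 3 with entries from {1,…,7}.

#PF = (7−3+1)·(7+1)^(3−1) = 5×64 = 320
One tuple (7,5,6) → sorted (5,6,7): b_i ≤ 4+i ∀i, a PF.

320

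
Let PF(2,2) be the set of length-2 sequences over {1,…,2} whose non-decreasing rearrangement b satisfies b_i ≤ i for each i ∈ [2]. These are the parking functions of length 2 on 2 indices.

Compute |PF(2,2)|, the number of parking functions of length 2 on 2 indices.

Count = (2+1−2)·(2+1)^{2−1} = 1×3 = 3
Example (1,2) → sorted (1,2): b_i ≤ i ∀i, a PF.

3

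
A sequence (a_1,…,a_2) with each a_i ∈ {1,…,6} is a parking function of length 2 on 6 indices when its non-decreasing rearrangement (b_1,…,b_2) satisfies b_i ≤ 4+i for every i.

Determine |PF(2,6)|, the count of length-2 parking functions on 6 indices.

35

|PF| = (6−2+1)·(6+1)^(2−1) = 5×7 = 35 (Pollak)
E.g. (1,1) → sorted (1,1): b_i ≤ 4+i ∀i, a PF.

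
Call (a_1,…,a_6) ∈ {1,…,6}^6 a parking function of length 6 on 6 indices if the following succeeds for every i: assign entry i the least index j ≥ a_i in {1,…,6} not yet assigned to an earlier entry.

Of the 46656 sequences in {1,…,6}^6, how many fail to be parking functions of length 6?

#PF = (6+1−6)·(6+1)^{6−1} = 1·16807 = 16807 (Konheim–Weiss)
Example (1,6,6,1,3,5) → sorted (1,1,3,5,6,6): b_4=5>4, not a PF.
So 46656 − 16807 = 29849 fail.

29849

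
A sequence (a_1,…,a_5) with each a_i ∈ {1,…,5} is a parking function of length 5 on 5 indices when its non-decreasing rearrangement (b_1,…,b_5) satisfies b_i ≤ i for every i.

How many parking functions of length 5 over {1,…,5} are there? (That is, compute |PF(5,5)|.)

|PF(5,5)| = (6−5)·6^(5−1) = 1·1296 = 1296
Example (1,4,1,4,3) → sorted (1,1,3,4,4): b_i ≤ i ∀i, a PF.

1296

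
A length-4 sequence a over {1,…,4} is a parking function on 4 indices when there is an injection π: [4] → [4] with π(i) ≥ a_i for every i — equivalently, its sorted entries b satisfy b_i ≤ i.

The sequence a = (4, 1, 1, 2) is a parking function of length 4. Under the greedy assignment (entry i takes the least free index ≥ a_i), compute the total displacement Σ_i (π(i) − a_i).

Σπ = 10 ({1..4} each once); Σa = 4+1+1+2 = 8; disp = 10−8 = 2.

2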